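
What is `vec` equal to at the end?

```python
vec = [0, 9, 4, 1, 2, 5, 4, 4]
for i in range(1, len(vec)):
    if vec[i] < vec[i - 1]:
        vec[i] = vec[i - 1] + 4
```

i=1: 9>=0, unchanged → [0, 9, 4, 1, 2, 5, 4, 4]
i=2: 4<9, vec[2] = 9+4 = 13 → [0, 9, 13, 1, 2, 5, 4, 4]
i=3: 1<13, vec[3] = 13+4 = 17 → [0, 9, 13, 17, 2, 5, 4, 4]
i=4: 2<17, vec[4] = 17+4 = 21 → [0, 9, 13, 17, 21, 5, 4, 4]
i=5: 5<21, vec[5] = 21+4 = 25 → [0, 9, 13, 17, 21, 25, 4, 4]
i=6: 4<25, vec[6] = 25+4 = 29 → [0, 9, 13, 17, 21, 25, 29, 4]
i=7: 4<29, vec[7] = 29+4 = 33 → [0, 9, 13, 17, 21, 25, 29, 33]

[0, 9, 13, 17, 21, 25, 29, 33]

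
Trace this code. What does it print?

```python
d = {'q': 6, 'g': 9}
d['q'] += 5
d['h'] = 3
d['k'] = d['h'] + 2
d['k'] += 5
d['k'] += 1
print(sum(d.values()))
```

34

d['q'] = 6+5 = 11 → {'q': 11, 'g': 9}
d['h'] = 3 → {'q': 11, 'g': 9, 'h': 3}
d['k'] = d['h']+2 = 5 → {'q': 11, 'g': 9, 'h': 3, 'k': 5}
d['k'] = 5+5 = 10 → {'q': 11, 'g': 9, 'h': 3, 'k': 10}
d['k'] = 10+1 = 11 → {'q': 11, 'g': 9, 'h': 3, 'k': 11}
sum of values = 34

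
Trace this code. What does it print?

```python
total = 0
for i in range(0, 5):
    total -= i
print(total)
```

i=0: total = 0-0 = 0
i=1: total = 0-1 = -1
i=2: total = (-1)-2 = -3
i=3: total = (-3)-3 = -6
i=4: total = (-6)-4 = -10

-10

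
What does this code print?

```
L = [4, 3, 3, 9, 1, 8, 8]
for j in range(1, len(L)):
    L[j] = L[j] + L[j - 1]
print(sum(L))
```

124

j=1: L[1] = 3+4 = 7 → [4, 7, 3, 9, 1, 8, 8]
j=2: L[2] = 3+7 = 10 → [4, 7, 10, 9, 1, 8, 8]
j=3: L[3] = 9+10 = 19 → [4, 7, 10, 19, 1, 8, 8]
j=4: L[4] = 1+19 = 20 → [4, 7, 10, 19, 20, 8, 8]
j=5: L[5] = 8+20 = 28 → [4, 7, 10, 19, 20, 28, 8]
j=6: L[6] = 8+28 = 36 → [4, 7, 10, 19, 20, 28, 36]
sum = 124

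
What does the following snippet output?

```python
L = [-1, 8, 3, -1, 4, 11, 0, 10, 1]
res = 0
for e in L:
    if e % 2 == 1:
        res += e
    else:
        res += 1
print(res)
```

e=-1: odd, res = 0+(-1) = -1
e=8: not odd, res = (-1)+1 = 0
e=3: odd, res = 0+3 = 3
e=-1: odd, res = 3+(-1) = 2
e=4: not odd, res = 2+1 = 3
e=11: odd, res = 3+11 = 14
e=0: not odd, res = 14+1 = 15
e=10: not odd, res = 15+1 = 16
e=1: odd, res = 16+1 = 17

17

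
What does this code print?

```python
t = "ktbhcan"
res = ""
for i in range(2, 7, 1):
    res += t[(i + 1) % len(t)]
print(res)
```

i=2: add t[3]='h' → 'h'
i=3: add t[4]='c' → 'hc'
i=4: add t[5]='a' → 'hca'
i=5: add t[6]='n' → 'hcan'
i=6: add t[0]='k' → 'hcank'

hcank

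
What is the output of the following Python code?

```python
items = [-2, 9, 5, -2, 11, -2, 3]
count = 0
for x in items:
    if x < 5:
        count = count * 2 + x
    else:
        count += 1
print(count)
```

x=-2: <5, count = 0*2+(-2) = -2
x=9: not <5, count = (-2)+1 = -1
x=5: not <5, count = (-1)+1 = 0
x=-2: <5, count = 0*2+(-2) = -2
x=11: not <5, count = (-2)+1 = -1
x=-2: <5, count = (-1)*2+(-2) = -4
x=3: <5, count = (-4)*2+3 = -5

-5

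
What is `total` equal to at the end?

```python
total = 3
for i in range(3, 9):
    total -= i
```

-30

i=3: total = 3-3 = 0
i=4: total = 0-4 = -4
i=5: total = (-4)-5 = -9
i=6: total = (-9)-6 = -15
i=7: total = (-15)-7 = -22
i=8: total = (-22)-8 = -30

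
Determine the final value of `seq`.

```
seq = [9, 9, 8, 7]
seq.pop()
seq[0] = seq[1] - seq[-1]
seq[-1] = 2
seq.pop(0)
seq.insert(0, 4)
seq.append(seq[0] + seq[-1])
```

pop() removes 7 → [9, 9, 8]
seq[0] = seq[1]-seq[-1] = 9-8 = 1 → [1, 9, 8]
seq[-1] = 2 → [1, 9, 2]
pop(0) removes 1 → [9, 2]
insert 4 at 0 → [4, 9, 2]
append seq[0]+seq[-1] = 4+2 = 6 → [4, 9, 2, 6]

[4, 9, 2, 6]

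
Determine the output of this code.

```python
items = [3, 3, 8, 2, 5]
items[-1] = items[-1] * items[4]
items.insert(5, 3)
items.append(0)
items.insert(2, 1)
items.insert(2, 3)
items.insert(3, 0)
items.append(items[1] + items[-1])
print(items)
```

[3, 3, 3, 0, 1, 8, 2, 25, 3, 0, 3]

items[-1] = items[-1]*items[4] = 5*5 = 25 → [3, 3, 8, 2, 25]
insert 3 at 5 → [3, 3, 8, 2, 25, 3]
append 0 → [3, 3, 8, 2, 25, 3, 0]
insert 1 at 2 → [3, 3, 1, 8, 2, 25, 3, 0]
insert 3 at 2 → [3, 3, 3, 1, 8, 2, 25, 3, 0]
insert 0 at 3 → [3, 3, 3, 0, 1, 8, 2, 25, 3, 0]
append items[1]+items[-1] = 3+0 = 3 → [3, 3, 3, 0, 1, 8, 2, 25, 3, 0, 3]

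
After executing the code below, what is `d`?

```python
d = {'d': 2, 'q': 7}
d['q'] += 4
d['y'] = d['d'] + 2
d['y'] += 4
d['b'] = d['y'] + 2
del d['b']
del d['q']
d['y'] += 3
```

d['q'] = 7+4 = 11 → {'d': 2, 'q': 11}
d['y'] = d['d']+2 = 4 → {'d': 2, 'q': 11, 'y': 4}
d['y'] = 4+4 = 8 → {'d': 2, 'q': 11, 'y': 8}
d['b'] = d['y']+2 = 10 → {'d': 2, 'q': 11, 'y': 8, 'b': 10}
del 'b' → {'d': 2, 'q': 11, 'y': 8}
del 'q' → {'d': 2, 'y': 8}
d['y'] = 8+3 = 11 → {'d': 2, 'y': 11}

{'d': 2, 'y': 11}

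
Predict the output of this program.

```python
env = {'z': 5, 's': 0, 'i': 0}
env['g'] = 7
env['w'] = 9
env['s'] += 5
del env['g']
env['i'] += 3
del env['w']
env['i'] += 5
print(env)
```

{'z': 5, 's': 5, 'i': 8}

env['g'] = 7 → {'z': 5, 's': 0, 'i': 0, 'g': 7}
env['w'] = 9 → {'z': 5, 's': 0, 'i': 0, 'g': 7, 'w': 9}
env['s'] = 0+5 = 5 → {'z': 5, 's': 5, 'i': 0, 'g': 7, 'w': 9}
del 'g' → {'z': 5, 's': 5, 'i': 0, 'w': 9}
env['i'] = 0+3 = 3 → {'z': 5, 's': 5, 'i': 3, 'w': 9}
del 'w' → {'z': 5, 's': 5, 'i': 3}
env['i'] = 3+5 = 8 → {'z': 5, 's': 5, 'i': 8}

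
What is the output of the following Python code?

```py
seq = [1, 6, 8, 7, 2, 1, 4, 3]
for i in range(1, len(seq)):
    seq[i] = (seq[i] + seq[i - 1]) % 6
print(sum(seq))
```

17

i=1: seq[1] = (6+1)%6 = 1 → [1, 1, 8, 7, 2, 1, 4, 3]
i=2: seq[2] = (8+1)%6 = 3 → [1, 1, 3, 7, 2, 1, 4, 3]
i=3: seq[3] = (7+3)%6 = 4 → [1, 1, 3, 4, 2, 1, 4, 3]
i=4: seq[4] = (2+4)%6 = 0 → [1, 1, 3, 4, 0, 1, 4, 3]
i=5: seq[5] = (1+0)%6 = 1 → [1, 1, 3, 4, 0, 1, 4, 3]
i=6: seq[6] = (4+1)%6 = 5 → [1, 1, 3, 4, 0, 1, 5, 3]
i=7: seq[7] = (3+5)%6 = 2 → [1, 1, 3, 4, 0, 1, 5, 2]
sum = 17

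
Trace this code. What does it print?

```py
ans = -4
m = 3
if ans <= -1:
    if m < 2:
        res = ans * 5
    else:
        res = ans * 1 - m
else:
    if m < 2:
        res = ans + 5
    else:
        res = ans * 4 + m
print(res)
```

ans=-4, m=3
ans <= -1 is True; m < 2 is False
→ res = ans * 1 - m = -7

-7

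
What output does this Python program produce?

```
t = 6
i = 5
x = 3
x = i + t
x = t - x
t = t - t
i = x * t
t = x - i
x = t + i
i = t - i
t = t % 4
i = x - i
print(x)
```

-5

x = 5+6 = 11
x = 6-11 = -5
t = 6-6 = 0
i = (-5)*0 = 0
t = (-5)-0 = -5
x = (-5)+0 = -5
i = (-5)-0 = -5
t = (-5)%4 = 3
i = (-5)-(-5) = 0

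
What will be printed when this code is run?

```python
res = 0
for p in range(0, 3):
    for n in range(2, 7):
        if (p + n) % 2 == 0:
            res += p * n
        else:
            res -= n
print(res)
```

4

p=0,n=2: even sum, res = 0+0 = 0
p=0,n=3: odd sum, res = 0-3 = -3
p=0,n=4: even sum, res = (-3)+0 = -3
p=0,n=5: odd sum, res = (-3)-5 = -8
p=0,n=6: even sum, res = (-8)+0 = -8
p=1,n=2: odd sum, res = (-8)-2 = -10
p=1,n=3: even sum, res = (-10)+3 = -7
p=1,n=4: odd sum, res = (-7)-4 = -11
p=1,n=5: even sum, res = (-11)+5 = -6
p=1,n=6: odd sum, res = (-6)-6 = -12
p=2,n=2: even sum, res = (-12)+4 = -8
p=2,n=3: odd sum, res = (-8)-3 = -11
p=2,n=4: even sum, res = (-11)+8 = -3
p=2,n=5: odd sum, res = (-3)-5 = -8
p=2,n=6: even sum, res = (-8)+12 = 4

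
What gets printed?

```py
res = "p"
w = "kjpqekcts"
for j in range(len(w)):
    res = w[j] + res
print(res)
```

stckeqpjkp

j=0: prepend 'k' → 'kp'
j=1: prepend 'j' → 'jkp'
j=2: prepend 'p' → 'pjkp'
j=3: prepend 'q' → 'qpjkp'
j=4: prepend 'e' → 'eqpjkp'
j=5: prepend 'k' → 'keqpjkp'
j=6: prepend 'c' → 'ckeqpjkp'
j=7: prepend 't' → 'tckeqpjkp'
j=8: prepend 's' → 'stckeqpjkp'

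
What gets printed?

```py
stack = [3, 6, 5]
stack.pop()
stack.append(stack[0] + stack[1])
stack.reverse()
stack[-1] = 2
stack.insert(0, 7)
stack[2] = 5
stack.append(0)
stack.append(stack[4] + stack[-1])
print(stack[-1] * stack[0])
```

0

pop() removes 5 → [3, 6]
append stack[0]+stack[1] = 3+6 = 9 → [3, 6, 9]
reverse → [9, 6, 3]
stack[-1] = 2 → [9, 6, 2]
insert 7 at 0 → [7, 9, 6, 2]
stack[2] = 5 → [7, 9, 5, 2]
append 0 → [7, 9, 5, 2, 0]
append stack[4]+stack[-1] = 0+0 = 0 → [7, 9, 5, 2, 0, 0]
stack[-1]*stack[0] = 0*7 = 0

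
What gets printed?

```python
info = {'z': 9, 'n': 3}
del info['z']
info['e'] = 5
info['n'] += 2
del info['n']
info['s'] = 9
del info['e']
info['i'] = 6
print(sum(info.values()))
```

del 'z' → {'n': 3}
info['e'] = 5 → {'n': 3, 'e': 5}
info['n'] = 3+2 = 5 → {'n': 5, 'e': 5}
del 'n' → {'e': 5}
info['s'] = 9 → {'e': 5, 's': 9}
del 'e' → {'s': 9}
info['i'] = 6 → {'s': 9, 'i': 6}
sum of values = 15

15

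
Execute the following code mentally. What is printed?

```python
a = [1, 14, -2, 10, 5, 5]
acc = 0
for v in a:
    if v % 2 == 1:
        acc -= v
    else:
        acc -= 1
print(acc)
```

-14

v=1: odd, acc = 0-1 = -1
v=14: not odd, acc = (-1)-1 = -2
v=-2: not odd, acc = (-2)-1 = -3
v=10: not odd, acc = (-3)-1 = -4
v=5: odd, acc = (-4)-5 = -9
v=5: odd, acc = (-9)-5 = -14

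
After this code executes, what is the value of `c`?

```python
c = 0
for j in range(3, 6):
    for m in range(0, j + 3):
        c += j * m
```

269

j=3,m=0: c = 0+0 = 0
j=3,m=1: c = 0+3 = 3
j=3,m=2: c = 3+6 = 9
j=3,m=3: c = 9+9 = 18
j=3,m=4: c = 18+12 = 30
j=3,m=5: c = 30+15 = 45
j=4,m=0: c = 45+0 = 45
j=4,m=1: c = 45+4 = 49
j=4,m=2: c = 49+8 = 57
j=4,m=3: c = 57+12 = 69
j=4,m=4: c = 69+16 = 85
j=4,m=5: c = 85+20 = 105
j=4,m=6: c = 105+24 = 129
j=5,m=0: c = 129+0 = 129
j=5,m=1: c = 129+5 = 134
j=5,m=2: c = 134+10 = 144
j=5,m=3: c = 144+15 = 159
j=5,m=4: c = 159+20 = 179
j=5,m=5: c = 179+25 = 204
j=5,m=6: c = 204+30 = 234
j=5,m=7: c = 234+35 = 269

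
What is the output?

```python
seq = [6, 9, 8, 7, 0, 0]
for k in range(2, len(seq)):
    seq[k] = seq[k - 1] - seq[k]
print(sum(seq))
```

k=2: seq[2] = 9-8 = 1 → [6, 9, 1, 7, 0, 0]
k=3: seq[3] = 1-7 = -6 → [6, 9, 1, -6, 0, 0]
k=4: seq[4] = (-6)-0 = -6 → [6, 9, 1, -6, -6, 0]
k=5: seq[5] = (-6)-0 = -6 → [6, 9, 1, -6, -6, -6]
sum = -2

-2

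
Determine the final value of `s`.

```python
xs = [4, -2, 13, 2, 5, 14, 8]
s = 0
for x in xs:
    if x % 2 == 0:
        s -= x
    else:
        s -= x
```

x=4: even, s = 0-4 = -4
x=-2: even, s = (-4)-(-2) = -2
x=13: not even, s = (-2)-13 = -15
x=2: even, s = (-15)-2 = -17
x=5: not even, s = (-17)-5 = -22
x=14: even, s = (-22)-14 = -36
x=8: even, s = (-36)-8 = -44

-44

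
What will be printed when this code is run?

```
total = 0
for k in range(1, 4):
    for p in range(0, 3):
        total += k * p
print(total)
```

k=1,p=0: total = 0+0 = 0
k=1,p=1: total = 0+1 = 1
k=1,p=2: total = 1+2 = 3
k=2,p=0: total = 3+0 = 3
k=2,p=1: total = 3+2 = 5
k=2,p=2: total = 5+4 = 9
k=3,p=0: total = 9+0 = 9
k=3,p=1: total = 9+3 = 12
k=3,p=2: total = 12+6 = 18

18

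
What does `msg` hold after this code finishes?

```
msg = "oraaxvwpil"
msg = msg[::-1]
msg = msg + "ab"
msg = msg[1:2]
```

reverse → 'lipwvxaaro'
+ 'ab' → 'lipwvxaaroab'
slice [1:2] → 'i'

'i'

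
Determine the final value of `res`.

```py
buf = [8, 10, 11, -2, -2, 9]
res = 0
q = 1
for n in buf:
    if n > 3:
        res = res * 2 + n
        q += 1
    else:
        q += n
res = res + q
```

136

n=8: >3, res = 0*2+8 = 8; q=2
n=10: >3, res = 8*2+10 = 26; q=3
n=11: >3, res = 26*2+11 = 63; q=4
n=-2: not >3; q=2
n=-2: not >3; q=0
n=9: >3, res = 63*2+9 = 135; q=1
res+q = 135+1 = 136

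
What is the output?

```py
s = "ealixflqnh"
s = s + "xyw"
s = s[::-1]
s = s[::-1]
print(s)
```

+ 'xyw' → 'ealixflqnhxyw'
reverse → 'wyxhnqlfxilae'
reverse → 'ealixflqnhxyw'

ealixflqnhxyw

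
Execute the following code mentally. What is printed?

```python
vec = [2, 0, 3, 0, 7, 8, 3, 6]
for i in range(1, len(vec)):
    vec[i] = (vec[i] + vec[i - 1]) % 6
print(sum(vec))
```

26

i=1: vec[1] = (0+2)%6 = 2 → [2, 2, 3, 0, 7, 8, 3, 6]
i=2: vec[2] = (3+2)%6 = 5 → [2, 2, 5, 0, 7, 8, 3, 6]
i=3: vec[3] = (0+5)%6 = 5 → [2, 2, 5, 5, 7, 8, 3, 6]
i=4: vec[4] = (7+5)%6 = 0 → [2, 2, 5, 5, 0, 8, 3, 6]
i=5: vec[5] = (8+0)%6 = 2 → [2, 2, 5, 5, 0, 2, 3, 6]
i=6: vec[6] = (3+2)%6 = 5 → [2, 2, 5, 5, 0, 2, 5, 6]
i=7: vec[7] = (6+5)%6 = 5 → [2, 2, 5, 5, 0, 2, 5, 5]
sum = 26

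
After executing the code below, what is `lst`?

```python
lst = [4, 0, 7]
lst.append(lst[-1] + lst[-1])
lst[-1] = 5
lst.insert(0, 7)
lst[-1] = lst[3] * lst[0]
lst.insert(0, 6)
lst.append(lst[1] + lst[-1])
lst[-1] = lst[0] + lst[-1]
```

append lst[-1]+lst[-1] = 7+7 = 14 → [4, 0, 7, 14]
lst[-1] = 5 → [4, 0, 7, 5]
insert 7 at 0 → [7, 4, 0, 7, 5]
lst[-1] = lst[3]*lst[0] = 7*7 = 49 → [7, 4, 0, 7, 49]
insert 6 at 0 → [6, 7, 4, 0, 7, 49]
append lst[1]+lst[-1] = 7+49 = 56 → [6, 7, 4, 0, 7, 49, 56]
lst[-1] = lst[0]+lst[-1] = 6+56 = 62 → [6, 7, 4, 0, 7, 49, 62]

[6, 7, 4, 0, 7, 49, 62]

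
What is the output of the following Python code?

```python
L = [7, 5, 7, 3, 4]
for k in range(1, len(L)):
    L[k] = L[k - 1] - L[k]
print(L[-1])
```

k=1: L[1] = 7-5 = 2 → [7, 2, 7, 3, 4]
k=2: L[2] = 2-7 = -5 → [7, 2, -5, 3, 4]
k=3: L[3] = (-5)-3 = -8 → [7, 2, -5, -8, 4]
k=4: L[4] = (-8)-4 = -12 → [7, 2, -5, -8, -12]

-12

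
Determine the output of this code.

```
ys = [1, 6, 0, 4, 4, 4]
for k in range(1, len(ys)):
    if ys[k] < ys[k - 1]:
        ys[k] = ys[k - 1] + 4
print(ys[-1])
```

k=1: 6>=1, unchanged → [1, 6, 0, 4, 4, 4]
k=2: 0<6, ys[2] = 6+4 = 10 → [1, 6, 10, 4, 4, 4]
k=3: 4<10, ys[3] = 10+4 = 14 → [1, 6, 10, 14, 4, 4]
k=4: 4<14, ys[4] = 14+4 = 18 → [1, 6, 10, 14, 18, 4]
k=5: 4<18, ys[5] = 18+4 = 22 → [1, 6, 10, 14, 18, 22]

22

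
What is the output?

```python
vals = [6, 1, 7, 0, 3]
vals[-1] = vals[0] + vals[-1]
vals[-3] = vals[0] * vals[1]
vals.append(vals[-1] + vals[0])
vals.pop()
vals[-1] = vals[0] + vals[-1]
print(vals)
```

vals[-1] = vals[0]+vals[-1] = 6+3 = 9 → [6, 1, 7, 0, 9]
vals[-3] = vals[0]*vals[1] = 6*1 = 6 → [6, 1, 6, 0, 9]
append vals[-1]+vals[0] = 9+6 = 15 → [6, 1, 6, 0, 9, 15]
pop() removes 15 → [6, 1, 6, 0, 9]
vals[-1] = vals[0]+vals[-1] = 6+9 = 15 → [6, 1, 6, 0, 15]

[6, 1, 6, 0, 15]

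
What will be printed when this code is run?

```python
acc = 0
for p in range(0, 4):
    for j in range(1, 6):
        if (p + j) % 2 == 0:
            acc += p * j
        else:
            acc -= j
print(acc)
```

18

p=0,j=1: odd sum, acc = 0-1 = -1
p=0,j=2: even sum, acc = (-1)+0 = -1
p=0,j=3: odd sum, acc = (-1)-3 = -4
p=0,j=4: even sum, acc = (-4)+0 = -4
p=0,j=5: odd sum, acc = (-4)-5 = -9
p=1,j=1: even sum, acc = (-9)+1 = -8
p=1,j=2: odd sum, acc = (-8)-2 = -10
p=1,j=3: even sum, acc = (-10)+3 = -7
p=1,j=4: odd sum, acc = (-7)-4 = -11
p=1,j=5: even sum, acc = (-11)+5 = -6
p=2,j=1: odd sum, acc = (-6)-1 = -7
p=2,j=2: even sum, acc = (-7)+4 = -3
p=2,j=3: odd sum, acc = (-3)-3 = -6
p=2,j=4: even sum, acc = (-6)+8 = 2
p=2,j=5: odd sum, acc = 2-5 = -3
p=3,j=1: even sum, acc = (-3)+3 = 0
p=3,j=2: odd sum, acc = 0-2 = -2
p=3,j=3: even sum, acc = (-2)+9 = 7
p=3,j=4: odd sum, acc = 7-4 = 3
p=3,j=5: even sum, acc = 3+15 = 18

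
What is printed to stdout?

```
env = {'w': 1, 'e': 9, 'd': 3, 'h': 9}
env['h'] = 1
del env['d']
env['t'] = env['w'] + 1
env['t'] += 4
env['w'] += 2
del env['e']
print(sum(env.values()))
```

10

env['h'] = 1 → {'w': 1, 'e': 9, 'd': 3, 'h': 1}
del 'd' → {'w': 1, 'e': 9, 'h': 1}
env['t'] = env['w']+1 = 2 → {'w': 1, 'e': 9, 'h': 1, 't': 2}
env['t'] = 2+4 = 6 → {'w': 1, 'e': 9, 'h': 1, 't': 6}
env['w'] = 1+2 = 3 → {'w': 3, 'e': 9, 'h': 1, 't': 6}
del 'e' → {'w': 3, 'h': 1, 't': 6}
sum of values = 10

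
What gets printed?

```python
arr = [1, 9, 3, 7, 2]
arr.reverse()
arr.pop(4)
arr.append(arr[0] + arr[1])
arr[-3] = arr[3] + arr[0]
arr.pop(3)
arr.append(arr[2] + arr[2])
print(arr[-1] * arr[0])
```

reverse → [2, 7, 3, 9, 1]
pop(4) removes 1 → [2, 7, 3, 9]
append arr[0]+arr[1] = 2+7 = 9 → [2, 7, 3, 9, 9]
arr[-3] = arr[3]+arr[0] = 9+2 = 11 → [2, 7, 11, 9, 9]
pop(3) removes 9 → [2, 7, 11, 9]
append arr[2]+arr[2] = 11+11 = 22 → [2, 7, 11, 9, 22]
arr[-1]*arr[0] = 22*2 = 44

44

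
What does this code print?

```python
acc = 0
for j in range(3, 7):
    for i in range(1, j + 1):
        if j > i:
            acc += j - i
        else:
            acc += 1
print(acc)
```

j=3,i=1: 3>1, acc = 0+2 = 2
j=3,i=2: 3>2, acc = 2+1 = 3
j=3,i=3: not 3>3, acc = 3+1 = 4
j=4,i=1: 4>1, acc = 4+3 = 7
j=4,i=2: 4>2, acc = 7+2 = 9
j=4,i=3: 4>3, acc = 9+1 = 10
j=4,i=4: not 4>4, acc = 10+1 = 11
j=5,i=1: 5>1, acc = 11+4 = 15
j=5,i=2: 5>2, acc = 15+3 = 18
j=5,i=3: 5>3, acc = 18+2 = 20
j=5,i=4: 5>4, acc = 20+1 = 21
j=5,i=5: not 5>5, acc = 21+1 = 22
j=6,i=1: 6>1, acc = 22+5 = 27
j=6,i=2: 6>2, acc = 27+4 = 31
j=6,i=3: 6>3, acc = 31+3 = 34
j=6,i=4: 6>4, acc = 34+2 = 36
j=6,i=5: 6>5, acc = 36+1 = 37
j=6,i=6: not 6>6, acc = 37+1 = 38

38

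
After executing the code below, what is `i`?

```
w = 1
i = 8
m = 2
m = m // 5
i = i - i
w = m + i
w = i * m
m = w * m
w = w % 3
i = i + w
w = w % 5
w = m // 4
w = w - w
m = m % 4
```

m = 2//5 = 0
i = 8-8 = 0
w = 0+0 = 0
w = 0*0 = 0
m = 0*0 = 0
w = 0%3 = 0
i = 0+0 = 0
w = 0%5 = 0
w = 0//4 = 0
w = 0-0 = 0
m = 0%4 = 0

0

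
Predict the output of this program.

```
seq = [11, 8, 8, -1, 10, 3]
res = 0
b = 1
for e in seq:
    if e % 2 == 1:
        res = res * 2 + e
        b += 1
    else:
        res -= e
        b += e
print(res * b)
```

e=11: odd, res = 0*2+11 = 11; b=2
e=8: not odd, res = 11-8 = 3; b=10
e=8: not odd, res = 3-8 = -5; b=18
e=-1: odd, res = (-5)*2+(-1) = -11; b=19
e=10: not odd, res = (-11)-10 = -21; b=29
e=3: odd, res = (-21)*2+3 = -39; b=30
res*b = (-39)*30 = -1170

-1170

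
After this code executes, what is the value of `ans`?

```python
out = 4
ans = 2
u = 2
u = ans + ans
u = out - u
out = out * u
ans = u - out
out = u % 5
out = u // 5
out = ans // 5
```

u = 2+2 = 4
u = 4-4 = 0
out = 4*0 = 0
ans = 0-0 = 0
out = 0%5 = 0
out = 0//5 = 0
out = 0//5 = 0

0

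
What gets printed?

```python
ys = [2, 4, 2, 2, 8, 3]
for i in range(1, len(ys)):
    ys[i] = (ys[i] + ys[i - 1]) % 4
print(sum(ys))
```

i=1: ys[1] = (4+2)%4 = 2 → [2, 2, 2, 2, 8, 3]
i=2: ys[2] = (2+2)%4 = 0 → [2, 2, 0, 2, 8, 3]
i=3: ys[3] = (2+0)%4 = 2 → [2, 2, 0, 2, 8, 3]
i=4: ys[4] = (8+2)%4 = 2 → [2, 2, 0, 2, 2, 3]
i=5: ys[5] = (3+2)%4 = 1 → [2, 2, 0, 2, 2, 1]
sum = 9

9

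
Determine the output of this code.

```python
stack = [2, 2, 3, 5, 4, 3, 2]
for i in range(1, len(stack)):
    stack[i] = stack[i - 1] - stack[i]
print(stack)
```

i=1: stack[1] = 2-2 = 0 → [2, 0, 3, 5, 4, 3, 2]
i=2: stack[2] = 0-3 = -3 → [2, 0, -3, 5, 4, 3, 2]
i=3: stack[3] = (-3)-5 = -8 → [2, 0, -3, -8, 4, 3, 2]
i=4: stack[4] = (-8)-4 = -12 → [2, 0, -3, -8, -12, 3, 2]
i=5: stack[5] = (-12)-3 = -15 → [2, 0, -3, -8, -12, -15, 2]
i=6: stack[6] = (-15)-2 = -17 → [2, 0, -3, -8, -12, -15, -17]

[2, 0, -3, -8, -12, -15, -17]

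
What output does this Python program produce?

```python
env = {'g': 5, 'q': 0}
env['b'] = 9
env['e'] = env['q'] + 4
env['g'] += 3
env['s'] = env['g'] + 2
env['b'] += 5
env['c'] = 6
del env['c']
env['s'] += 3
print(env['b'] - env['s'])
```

1

env['b'] = 9 → {'g': 5, 'q': 0, 'b': 9}
env['e'] = env['q']+4 = 4 → {'g': 5, 'q': 0, 'b': 9, 'e': 4}
env['g'] = 5+3 = 8 → {'g': 8, 'q': 0, 'b': 9, 'e': 4}
env['s'] = env['g']+2 = 10 → {'g': 8, 'q': 0, 'b': 9, 'e': 4, 's': 10}
env['b'] = 9+5 = 14 → {'g': 8, 'q': 0, 'b': 14, 'e': 4, 's': 10}
env['c'] = 6 → {'g': 8, 'q': 0, 'b': 14, 'e': 4, 's': 10, 'c': 6}
del 'c' → {'g': 8, 'q': 0, 'b': 14, 'e': 4, 's': 10}
env['s'] = 10+3 = 13 → {'g': 8, 'q': 0, 'b': 14, 'e': 4, 's': 13}
env['b']-env['s'] = 14-13 = 1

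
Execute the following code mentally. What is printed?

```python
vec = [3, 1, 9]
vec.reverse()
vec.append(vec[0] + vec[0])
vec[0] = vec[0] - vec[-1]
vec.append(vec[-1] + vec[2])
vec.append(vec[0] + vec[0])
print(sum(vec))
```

reverse → [9, 1, 3]
append vec[0]+vec[0] = 9+9 = 18 → [9, 1, 3, 18]
vec[0] = vec[0]-vec[-1] = 9-18 = -9 → [-9, 1, 3, 18]
append vec[-1]+vec[2] = 18+3 = 21 → [-9, 1, 3, 18, 21]
append vec[0]+vec[0] = (-9)+(-9) = -18 → [-9, 1, 3, 18, 21, -18]
sum = 16

16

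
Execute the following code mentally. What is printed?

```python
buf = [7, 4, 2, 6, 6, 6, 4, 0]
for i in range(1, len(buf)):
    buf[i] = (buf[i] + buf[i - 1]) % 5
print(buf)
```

i=1: buf[1] = (4+7)%5 = 1 → [7, 1, 2, 6, 6, 6, 4, 0]
i=2: buf[2] = (2+1)%5 = 3 → [7, 1, 3, 6, 6, 6, 4, 0]
i=3: buf[3] = (6+3)%5 = 4 → [7, 1, 3, 4, 6, 6, 4, 0]
i=4: buf[4] = (6+4)%5 = 0 → [7, 1, 3, 4, 0, 6, 4, 0]
i=5: buf[5] = (6+0)%5 = 1 → [7, 1, 3, 4, 0, 1, 4, 0]
i=6: buf[6] = (4+1)%5 = 0 → [7, 1, 3, 4, 0, 1, 0, 0]
i=7: buf[7] = (0+0)%5 = 0 → [7, 1, 3, 4, 0, 1, 0, 0]

[7, 1, 3, 4, 0, 1, 0, 0]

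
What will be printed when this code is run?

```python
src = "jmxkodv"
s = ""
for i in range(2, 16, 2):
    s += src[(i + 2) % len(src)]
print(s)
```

i=2: add src[4]='o' → 'o'
i=4: add src[6]='v' → 'ov'
i=6: add src[1]='m' → 'ovm'
i=8: add src[3]='k' → 'ovmk'
i=10: add src[5]='d' → 'ovmkd'
i=12: add src[0]='j' → 'ovmkdj'
i=14: add src[2]='x' → 'ovmkdjx'

ovmkdjx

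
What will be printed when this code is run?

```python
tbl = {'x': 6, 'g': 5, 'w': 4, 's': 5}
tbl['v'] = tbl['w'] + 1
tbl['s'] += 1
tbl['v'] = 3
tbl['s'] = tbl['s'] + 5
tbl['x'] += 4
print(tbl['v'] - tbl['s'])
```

-8

tbl['v'] = tbl['w']+1 = 5 → {'x': 6, 'g': 5, 'w': 4, 's': 5, 'v': 5}
tbl['s'] = 5+1 = 6 → {'x': 6, 'g': 5, 'w': 4, 's': 6, 'v': 5}
tbl['v'] = 3 → {'x': 6, 'g': 5, 'w': 4, 's': 6, 'v': 3}
tbl['s'] = tbl['s']+5 = 11 → {'x': 6, 'g': 5, 'w': 4, 's': 11, 'v': 3}
tbl['x'] = 6+4 = 10 → {'x': 10, 'g': 5, 'w': 4, 's': 11, 'v': 3}
tbl['v']-tbl['s'] = 3-11 = -8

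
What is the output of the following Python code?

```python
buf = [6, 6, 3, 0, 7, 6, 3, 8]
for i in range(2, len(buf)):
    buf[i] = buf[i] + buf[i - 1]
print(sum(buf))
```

i=2: buf[2] = 3+6 = 9 → [6, 6, 9, 0, 7, 6, 3, 8]
i=3: buf[3] = 0+9 = 9 → [6, 6, 9, 9, 7, 6, 3, 8]
i=4: buf[4] = 7+9 = 16 → [6, 6, 9, 9, 16, 6, 3, 8]
i=5: buf[5] = 6+16 = 22 → [6, 6, 9, 9, 16, 22, 3, 8]
i=6: buf[6] = 3+22 = 25 → [6, 6, 9, 9, 16, 22, 25, 8]
i=7: buf[7] = 8+25 = 33 → [6, 6, 9, 9, 16, 22, 25, 33]
sum = 126

126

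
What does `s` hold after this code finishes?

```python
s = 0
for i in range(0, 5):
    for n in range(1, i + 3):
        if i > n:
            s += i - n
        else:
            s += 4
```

66

i=0,n=1: not 0>1, s = 0+4 = 4
i=0,n=2: not 0>2, s = 4+4 = 8
i=1,n=1: not 1>1, s = 8+4 = 12
i=1,n=2: not 1>2, s = 12+4 = 16
i=1,n=3: not 1>3, s = 16+4 = 20
i=2,n=1: 2>1, s = 20+1 = 21
i=2,n=2: not 2>2, s = 21+4 = 25
i=2,n=3: not 2>3, s = 25+4 = 29
i=2,n=4: not 2>4, s = 29+4 = 33
i=3,n=1: 3>1, s = 33+2 = 35
i=3,n=2: 3>2, s = 35+1 = 36
i=3,n=3: not 3>3, s = 36+4 = 40
i=3,n=4: not 3>4, s = 40+4 = 44
i=3,n=5: not 3>5, s = 44+4 = 48
i=4,n=1: 4>1, s = 48+3 = 51
i=4,n=2: 4>2, s = 51+2 = 53
i=4,n=3: 4>3, s = 53+1 = 54
i=4,n=4: not 4>4, s = 54+4 = 58
i=4,n=5: not 4>5, s = 58+4 = 62
i=4,n=6: not 4>6, s = 62+4 = 66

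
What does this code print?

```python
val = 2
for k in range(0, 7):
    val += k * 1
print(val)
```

k=0: val = 2+0*1 = 2
k=1: val = 2+1*1 = 3
k=2: val = 3+2*1 = 5
k=3: val = 5+3*1 = 8
k=4: val = 8+4*1 = 12
k=5: val = 12+5*1 = 17
k=6: val = 17+6*1 = 23

23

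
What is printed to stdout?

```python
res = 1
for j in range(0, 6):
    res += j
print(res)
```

16

j=0: res = 1+0 = 1
j=1: res = 1+1 = 2
j=2: res = 2+2 = 4
j=3: res = 4+3 = 7
j=4: res = 7+4 = 11
j=5: res = 11+5 = 16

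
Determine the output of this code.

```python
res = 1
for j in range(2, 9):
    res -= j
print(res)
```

j=2: res = 1-2 = -1
j=3: res = (-1)-3 = -4
j=4: res = (-4)-4 = -8
j=5: res = (-8)-5 = -13
j=6: res = (-13)-6 = -19
j=7: res = (-19)-7 = -26
j=8: res = (-26)-8 = -34

-34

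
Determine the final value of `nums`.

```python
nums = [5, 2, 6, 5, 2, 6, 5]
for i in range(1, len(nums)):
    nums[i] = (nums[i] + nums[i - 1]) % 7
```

[5, 0, 6, 4, 6, 5, 3]

i=1: nums[1] = (2+5)%7 = 0 → [5, 0, 6, 5, 2, 6, 5]
i=2: nums[2] = (6+0)%7 = 6 → [5, 0, 6, 5, 2, 6, 5]
i=3: nums[3] = (5+6)%7 = 4 → [5, 0, 6, 4, 2, 6, 5]
i=4: nums[4] = (2+4)%7 = 6 → [5, 0, 6, 4, 6, 6, 5]
i=5: nums[5] = (6+6)%7 = 5 → [5, 0, 6, 4, 6, 5, 5]
i=6: nums[6] = (5+5)%7 = 3 → [5, 0, 6, 4, 6, 5, 3]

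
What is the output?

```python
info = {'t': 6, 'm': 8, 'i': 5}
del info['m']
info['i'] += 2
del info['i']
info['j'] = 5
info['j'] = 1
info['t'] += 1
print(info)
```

{'t': 7, 'j': 1}

del 'm' → {'t': 6, 'i': 5}
info['i'] = 5+2 = 7 → {'t': 6, 'i': 7}
del 'i' → {'t': 6}
info['j'] = 5 → {'t': 6, 'j': 5}
info['j'] = 1 → {'t': 6, 'j': 1}
info['t'] = 6+1 = 7 → {'t': 7, 'j': 1}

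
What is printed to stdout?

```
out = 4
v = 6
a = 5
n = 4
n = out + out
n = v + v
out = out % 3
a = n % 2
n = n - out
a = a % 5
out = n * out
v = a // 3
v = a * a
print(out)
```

n = 4+4 = 8
n = 6+6 = 12
out = 4%3 = 1
a = 12%2 = 0
n = 12-1 = 11
a = 0%5 = 0
out = 11*1 = 11
v = 0//3 = 0
v = 0*0 = 0

11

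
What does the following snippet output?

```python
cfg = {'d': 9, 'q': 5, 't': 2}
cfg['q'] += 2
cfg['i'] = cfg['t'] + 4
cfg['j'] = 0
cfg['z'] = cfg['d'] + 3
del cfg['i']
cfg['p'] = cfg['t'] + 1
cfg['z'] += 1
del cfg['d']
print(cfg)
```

cfg['q'] = 5+2 = 7 → {'d': 9, 'q': 7, 't': 2}
cfg['i'] = cfg['t']+4 = 6 → {'d': 9, 'q': 7, 't': 2, 'i': 6}
cfg['j'] = 0 → {'d': 9, 'q': 7, 't': 2, 'i': 6, 'j': 0}
cfg['z'] = cfg['d']+3 = 12 → {'d': 9, 'q': 7, 't': 2, 'i': 6, 'j': 0, 'z': 12}
del 'i' → {'d': 9, 'q': 7, 't': 2, 'j': 0, 'z': 12}
cfg['p'] = cfg['t']+1 = 3 → {'d': 9, 'q': 7, 't': 2, 'j': 0, 'z': 12, 'p': 3}
cfg['z'] = 12+1 = 13 → {'d': 9, 'q': 7, 't': 2, 'j': 0, 'z': 13, 'p': 3}
del 'd' → {'q': 7, 't': 2, 'j': 0, 'z': 13, 'p': 3}

{'q': 7, 't': 2, 'j': 0, 'z': 13, 'p': 3}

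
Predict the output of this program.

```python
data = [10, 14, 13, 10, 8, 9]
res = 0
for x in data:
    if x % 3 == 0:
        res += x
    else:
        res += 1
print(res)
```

x=10: not %3==0, res = 0+1 = 1
x=14: not %3==0, res = 1+1 = 2
x=13: not %3==0, res = 2+1 = 3
x=10: not %3==0, res = 3+1 = 4
x=8: not %3==0, res = 4+1 = 5
x=9: %3==0, res = 5+9 = 14

14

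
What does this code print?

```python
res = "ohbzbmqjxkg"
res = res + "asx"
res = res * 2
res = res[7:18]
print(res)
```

+ 'asx' → 'ohbzbmqjxkgasx'
repeat ×2 → 'ohbzbmqjxkgasxohbzbmqjxkgasx'
slice [7:18] → 'jxkgasxohbz'

jxkgasxohbz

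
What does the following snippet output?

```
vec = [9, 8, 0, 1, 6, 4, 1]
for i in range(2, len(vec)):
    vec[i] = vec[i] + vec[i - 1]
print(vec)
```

i=2: vec[2] = 0+8 = 8 → [9, 8, 8, 1, 6, 4, 1]
i=3: vec[3] = 1+8 = 9 → [9, 8, 8, 9, 6, 4, 1]
i=4: vec[4] = 6+9 = 15 → [9, 8, 8, 9, 15, 4, 1]
i=5: vec[5] = 4+15 = 19 → [9, 8, 8, 9, 15, 19, 1]
i=6: vec[6] = 1+19 = 20 → [9, 8, 8, 9, 15, 19, 20]

[9, 8, 8, 9, 15, 19, 20]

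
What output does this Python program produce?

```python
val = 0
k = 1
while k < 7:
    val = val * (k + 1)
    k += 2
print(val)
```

k=1: val = 0*2 = 0
k=3: val = 0*4 = 0
k=5: val = 0*6 = 0

0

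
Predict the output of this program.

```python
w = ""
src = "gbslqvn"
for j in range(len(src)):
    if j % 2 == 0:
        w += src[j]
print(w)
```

j=0: add 'g' → 'g'
j=1: skip
j=2: add 's' → 'gs'
j=3: skip
j=4: add 'q' → 'gsq'
j=5: skip
j=6: add 'n' → 'gsqn'

gsqn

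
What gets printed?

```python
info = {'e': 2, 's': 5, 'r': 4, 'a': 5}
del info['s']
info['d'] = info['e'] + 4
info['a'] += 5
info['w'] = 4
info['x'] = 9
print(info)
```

{'e': 2, 'r': 4, 'a': 10, 'd': 6, 'w': 4, 'x': 9}

del 's' → {'e': 2, 'r': 4, 'a': 5}
info['d'] = info['e']+4 = 6 → {'e': 2, 'r': 4, 'a': 5, 'd': 6}
info['a'] = 5+5 = 10 → {'e': 2, 'r': 4, 'a': 10, 'd': 6}
info['w'] = 4 → {'e': 2, 'r': 4, 'a': 10, 'd': 6, 'w': 4}
info['x'] = 9 → {'e': 2, 'r': 4, 'a': 10, 'd': 6, 'w': 4, 'x': 9}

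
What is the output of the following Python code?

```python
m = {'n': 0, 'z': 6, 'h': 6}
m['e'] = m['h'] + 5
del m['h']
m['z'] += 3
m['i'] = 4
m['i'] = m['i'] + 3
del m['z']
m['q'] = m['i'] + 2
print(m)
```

{'n': 0, 'e': 11, 'i': 7, 'q': 9}

m['e'] = m['h']+5 = 11 → {'n': 0, 'z': 6, 'h': 6, 'e': 11}
del 'h' → {'n': 0, 'z': 6, 'e': 11}
m['z'] = 6+3 = 9 → {'n': 0, 'z': 9, 'e': 11}
m['i'] = 4 → {'n': 0, 'z': 9, 'e': 11, 'i': 4}
m['i'] = m['i']+3 = 7 → {'n': 0, 'z': 9, 'e': 11, 'i': 7}
del 'z' → {'n': 0, 'e': 11, 'i': 7}
m['q'] = m['i']+2 = 9 → {'n': 0, 'e': 11, 'i': 7, 'q': 9}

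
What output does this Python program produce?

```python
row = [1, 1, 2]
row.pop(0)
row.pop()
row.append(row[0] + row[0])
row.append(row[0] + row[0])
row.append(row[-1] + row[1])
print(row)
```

pop(0) removes 1 → [1, 2]
pop() removes 2 → [1]
append row[0]+row[0] = 1+1 = 2 → [1, 2]
append row[0]+row[0] = 1+1 = 2 → [1, 2, 2]
append row[-1]+row[1] = 2+2 = 4 → [1, 2, 2, 4]

[1, 2, 2, 4]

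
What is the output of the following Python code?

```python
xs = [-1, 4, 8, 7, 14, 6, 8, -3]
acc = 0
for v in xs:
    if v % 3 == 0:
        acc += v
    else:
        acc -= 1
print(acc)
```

-3

v=-1: not %3==0, acc = 0-1 = -1
v=4: not %3==0, acc = (-1)-1 = -2
v=8: not %3==0, acc = (-2)-1 = -3
v=7: not %3==0, acc = (-3)-1 = -4
v=14: not %3==0, acc = (-4)-1 = -5
v=6: %3==0, acc = (-5)+6 = 1
v=8: not %3==0, acc = 1-1 = 0
v=-3: %3==0, acc = 0+(-3) = -3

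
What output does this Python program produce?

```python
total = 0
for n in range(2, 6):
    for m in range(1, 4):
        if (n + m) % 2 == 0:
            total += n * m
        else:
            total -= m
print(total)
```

n=2,m=1: odd sum, total = 0-1 = -1
n=2,m=2: even sum, total = (-1)+4 = 3
n=2,m=3: odd sum, total = 3-3 = 0
n=3,m=1: even sum, total = 0+3 = 3
n=3,m=2: odd sum, total = 3-2 = 1
n=3,m=3: even sum, total = 1+9 = 10
n=4,m=1: odd sum, total = 10-1 = 9
n=4,m=2: even sum, total = 9+8 = 17
n=4,m=3: odd sum, total = 17-3 = 14
n=5,m=1: even sum, total = 14+5 = 19
n=5,m=2: odd sum, total = 19-2 = 17
n=5,m=3: even sum, total = 17+15 = 32

32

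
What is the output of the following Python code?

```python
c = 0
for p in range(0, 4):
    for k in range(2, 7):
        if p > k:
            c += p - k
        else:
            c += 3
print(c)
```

p=0,k=2: not 0>2, c = 0+3 = 3
p=0,k=3: not 0>3, c = 3+3 = 6
p=0,k=4: not 0>4, c = 6+3 = 9
p=0,k=5: not 0>5, c = 9+3 = 12
p=0,k=6: not 0>6, c = 12+3 = 15
p=1,k=2: not 1>2, c = 15+3 = 18
p=1,k=3: not 1>3, c = 18+3 = 21
p=1,k=4: not 1>4, c = 21+3 = 24
p=1,k=5: not 1>5, c = 24+3 = 27
p=1,k=6: not 1>6, c = 27+3 = 30
p=2,k=2: not 2>2, c = 30+3 = 33
p=2,k=3: not 2>3, c = 33+3 = 36
p=2,k=4: not 2>4, c = 36+3 = 39
p=2,k=5: not 2>5, c = 39+3 = 42
p=2,k=6: not 2>6, c = 42+3 = 45
p=3,k=2: 3>2, c = 45+1 = 46
p=3,k=3: not 3>3, c = 46+3 = 49
p=3,k=4: not 3>4, c = 49+3 = 52
p=3,k=5: not 3>5, c = 52+3 = 55
p=3,k=6: not 3>6, c = 55+3 = 58

58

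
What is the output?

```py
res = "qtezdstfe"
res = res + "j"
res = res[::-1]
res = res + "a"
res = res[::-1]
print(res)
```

+ 'j' → 'qtezdstfej'
reverse → 'jeftsdzetq'
+ 'a' → 'jeftsdzetqa'
reverse → 'aqtezdstfej'

aqtezdstfej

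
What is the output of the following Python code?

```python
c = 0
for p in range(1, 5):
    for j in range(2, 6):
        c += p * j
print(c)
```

p=1,j=2: c = 0+2 = 2
p=1,j=3: c = 2+3 = 5
p=1,j=4: c = 5+4 = 9
p=1,j=5: c = 9+5 = 14
p=2,j=2: c = 14+4 = 18
p=2,j=3: c = 18+6 = 24
p=2,j=4: c = 24+8 = 32
p=2,j=5: c = 32+10 = 42
p=3,j=2: c = 42+6 = 48
p=3,j=3: c = 48+9 = 57
p=3,j=4: c = 57+12 = 69
p=3,j=5: c = 69+15 = 84
p=4,j=2: c = 84+8 = 92
p=4,j=3: c = 92+12 = 104
p=4,j=4: c = 104+16 = 120
p=4,j=5: c = 120+20 = 140

140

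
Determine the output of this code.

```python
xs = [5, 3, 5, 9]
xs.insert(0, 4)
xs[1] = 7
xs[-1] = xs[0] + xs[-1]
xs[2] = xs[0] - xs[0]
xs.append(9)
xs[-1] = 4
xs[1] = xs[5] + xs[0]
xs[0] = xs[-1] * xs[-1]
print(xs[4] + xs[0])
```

insert 4 at 0 → [4, 5, 3, 5, 9]
xs[1] = 7 → [4, 7, 3, 5, 9]
xs[-1] = xs[0]+xs[-1] = 4+9 = 13 → [4, 7, 3, 5, 13]
xs[2] = xs[0]-xs[0] = 4-4 = 0 → [4, 7, 0, 5, 13]
append 9 → [4, 7, 0, 5, 13, 9]
xs[-1] = 4 → [4, 7, 0, 5, 13, 4]
xs[1] = xs[5]+xs[0] = 4+4 = 8 → [4, 8, 0, 5, 13, 4]
xs[0] = xs[-1]*xs[-1] = 4*4 = 16 → [16, 8, 0, 5, 13, 4]
xs[4]+xs[0] = 13+16 = 29

29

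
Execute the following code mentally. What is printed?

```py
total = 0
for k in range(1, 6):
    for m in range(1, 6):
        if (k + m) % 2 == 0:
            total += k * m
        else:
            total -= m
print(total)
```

81

k=1,m=1: even sum, total = 0+1 = 1
k=1,m=2: odd sum, total = 1-2 = -1
k=1,m=3: even sum, total = (-1)+3 = 2
k=1,m=4: odd sum, total = 2-4 = -2
k=1,m=5: even sum, total = (-2)+5 = 3
k=2,m=1: odd sum, total = 3-1 = 2
k=2,m=2: even sum, total = 2+4 = 6
k=2,m=3: odd sum, total = 6-3 = 3
k=2,m=4: even sum, total = 3+8 = 11
k=2,m=5: odd sum, total = 11-5 = 6
k=3,m=1: even sum, total = 6+3 = 9
k=3,m=2: odd sum, total = 9-2 = 7
k=3,m=3: even sum, total = 7+9 = 16
k=3,m=4: odd sum, total = 16-4 = 12
k=3,m=5: even sum, total = 12+15 = 27
k=4,m=1: odd sum, total = 27-1 = 26
k=4,m=2: even sum, total = 26+8 = 34
k=4,m=3: odd sum, total = 34-3 = 31
k=4,m=4: even sum, total = 31+16 = 47
k=4,m=5: odd sum, total = 47-5 = 42
k=5,m=1: even sum, total = 42+5 = 47
k=5,m=2: odd sum, total = 47-2 = 45
k=5,m=3: even sum, total = 45+15 = 60
k=5,m=4: odd sum, total = 60-4 = 56
k=5,m=5: even sum, total = 56+25 = 81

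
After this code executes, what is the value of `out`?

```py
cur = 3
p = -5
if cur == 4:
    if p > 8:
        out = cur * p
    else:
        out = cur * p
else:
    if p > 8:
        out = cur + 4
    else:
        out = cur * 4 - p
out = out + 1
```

cur=3, p=-5
cur == 4 is False; p > 8 is False
→ out = cur * 4 - p = 17
out = 17+1 = 18

18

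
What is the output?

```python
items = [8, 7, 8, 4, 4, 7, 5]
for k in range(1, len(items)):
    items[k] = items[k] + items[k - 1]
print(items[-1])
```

43

k=1: items[1] = 7+8 = 15 → [8, 15, 8, 4, 4, 7, 5]
k=2: items[2] = 8+15 = 23 → [8, 15, 23, 4, 4, 7, 5]
k=3: items[3] = 4+23 = 27 → [8, 15, 23, 27, 4, 7, 5]
k=4: items[4] = 4+27 = 31 → [8, 15, 23, 27, 31, 7, 5]
k=5: items[5] = 7+31 = 38 → [8, 15, 23, 27, 31, 38, 5]
k=6: items[6] = 5+38 = 43 → [8, 15, 23, 27, 31, 38, 43]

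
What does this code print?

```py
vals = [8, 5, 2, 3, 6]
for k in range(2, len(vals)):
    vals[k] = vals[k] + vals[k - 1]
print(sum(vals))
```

46

k=2: vals[2] = 2+5 = 7 → [8, 5, 7, 3, 6]
k=3: vals[3] = 3+7 = 10 → [8, 5, 7, 10, 6]
k=4: vals[4] = 6+10 = 16 → [8, 5, 7, 10, 16]
sum = 46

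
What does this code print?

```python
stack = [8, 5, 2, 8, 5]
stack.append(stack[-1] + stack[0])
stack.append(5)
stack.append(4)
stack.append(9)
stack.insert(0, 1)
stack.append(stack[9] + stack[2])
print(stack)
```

[1, 8, 5, 2, 8, 5, 13, 5, 4, 9, 14]

append stack[-1]+stack[0] = 5+8 = 13 → [8, 5, 2, 8, 5, 13]
append 5 → [8, 5, 2, 8, 5, 13, 5]
append 4 → [8, 5, 2, 8, 5, 13, 5, 4]
append 9 → [8, 5, 2, 8, 5, 13, 5, 4, 9]
insert 1 at 0 → [1, 8, 5, 2, 8, 5, 13, 5, 4, 9]
append stack[9]+stack[2] = 9+5 = 14 → [1, 8, 5, 2, 8, 5, 13, 5, 4, 9, 14]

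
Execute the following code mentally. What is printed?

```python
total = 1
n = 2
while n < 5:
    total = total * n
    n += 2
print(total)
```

8

n=2: total = 1*2 = 2
n=4: total = 2*4 = 8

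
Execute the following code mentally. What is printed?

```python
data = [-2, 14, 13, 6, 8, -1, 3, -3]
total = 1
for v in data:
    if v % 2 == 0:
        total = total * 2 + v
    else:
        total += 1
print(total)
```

83

v=-2: even, total = 1*2+(-2) = 0
v=14: even, total = 0*2+14 = 14
v=13: not even, total = 14+1 = 15
v=6: even, total = 15*2+6 = 36
v=8: even, total = 36*2+8 = 80
v=-1: not even, total = 80+1 = 81
v=3: not even, total = 81+1 = 82
v=-3: not even, total = 82+1 = 83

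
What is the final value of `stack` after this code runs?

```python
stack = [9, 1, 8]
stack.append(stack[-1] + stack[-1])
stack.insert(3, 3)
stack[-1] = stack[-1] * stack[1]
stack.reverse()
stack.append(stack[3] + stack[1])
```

[16, 3, 8, 1, 9, 4]

append stack[-1]+stack[-1] = 8+8 = 16 → [9, 1, 8, 16]
insert 3 at 3 → [9, 1, 8, 3, 16]
stack[-1] = stack[-1]*stack[1] = 16*1 = 16 → [9, 1, 8, 3, 16]
reverse → [16, 3, 8, 1, 9]
append stack[3]+stack[1] = 1+3 = 4 → [16, 3, 8, 1, 9, 4]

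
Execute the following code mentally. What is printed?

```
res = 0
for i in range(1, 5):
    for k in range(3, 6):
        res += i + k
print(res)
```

i=1,k=3: res = 0+4 = 4
i=1,k=4: res = 4+5 = 9
i=1,k=5: res = 9+6 = 15
i=2,k=3: res = 15+5 = 20
i=2,k=4: res = 20+6 = 26
i=2,k=5: res = 26+7 = 33
i=3,k=3: res = 33+6 = 39
i=3,k=4: res = 39+7 = 46
i=3,k=5: res = 46+8 = 54
i=4,k=3: res = 54+7 = 61
i=4,k=4: res = 61+8 = 69
i=4,k=5: res = 69+9 = 78

78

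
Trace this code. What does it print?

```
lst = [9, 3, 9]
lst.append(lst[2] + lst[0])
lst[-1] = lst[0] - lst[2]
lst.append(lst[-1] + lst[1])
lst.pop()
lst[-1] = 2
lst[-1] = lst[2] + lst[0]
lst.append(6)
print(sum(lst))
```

append lst[2]+lst[0] = 9+9 = 18 → [9, 3, 9, 18]
lst[-1] = lst[0]-lst[2] = 9-9 = 0 → [9, 3, 9, 0]
append lst[-1]+lst[1] = 0+3 = 3 → [9, 3, 9, 0, 3]
pop() removes 3 → [9, 3, 9, 0]
lst[-1] = 2 → [9, 3, 9, 2]
lst[-1] = lst[2]+lst[0] = 9+9 = 18 → [9, 3, 9, 18]
append 6 → [9, 3, 9, 18, 6]
sum = 45

45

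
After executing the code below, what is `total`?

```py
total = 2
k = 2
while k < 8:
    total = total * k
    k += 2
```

96

k=2: total = 2*2 = 4
k=4: total = 4*4 = 16
k=6: total = 16*6 = 96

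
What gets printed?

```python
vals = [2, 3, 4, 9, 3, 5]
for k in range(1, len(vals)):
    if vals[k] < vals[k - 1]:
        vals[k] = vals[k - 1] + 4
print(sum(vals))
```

48

k=1: 3>=2, unchanged → [2, 3, 4, 9, 3, 5]
k=2: 4>=3, unchanged → [2, 3, 4, 9, 3, 5]
k=3: 9>=4, unchanged → [2, 3, 4, 9, 3, 5]
k=4: 3<9, vals[4] = 9+4 = 13 → [2, 3, 4, 9, 13, 5]
k=5: 5<13, vals[5] = 13+4 = 17 → [2, 3, 4, 9, 13, 17]
sum = 48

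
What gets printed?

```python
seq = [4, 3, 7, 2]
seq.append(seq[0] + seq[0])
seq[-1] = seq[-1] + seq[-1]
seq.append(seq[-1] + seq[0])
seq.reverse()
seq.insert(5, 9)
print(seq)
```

append seq[0]+seq[0] = 4+4 = 8 → [4, 3, 7, 2, 8]
seq[-1] = seq[-1]+seq[-1] = 8+8 = 16 → [4, 3, 7, 2, 16]
append seq[-1]+seq[0] = 16+4 = 20 → [4, 3, 7, 2, 16, 20]
reverse → [20, 16, 2, 7, 3, 4]
insert 9 at 5 → [20, 16, 2, 7, 3, 9, 4]

[20, 16, 2, 7, 3, 9, 4]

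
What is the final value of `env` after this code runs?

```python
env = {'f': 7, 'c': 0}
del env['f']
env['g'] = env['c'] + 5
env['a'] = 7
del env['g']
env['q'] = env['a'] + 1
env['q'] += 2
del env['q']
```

{'c': 0, 'a': 7}

del 'f' → {'c': 0}
env['g'] = env['c']+5 = 5 → {'c': 0, 'g': 5}
env['a'] = 7 → {'c': 0, 'g': 5, 'a': 7}
del 'g' → {'c': 0, 'a': 7}
env['q'] = env['a']+1 = 8 → {'c': 0, 'a': 7, 'q': 8}
env['q'] = 8+2 = 10 → {'c': 0, 'a': 7, 'q': 10}
del 'q' → {'c': 0, 'a': 7}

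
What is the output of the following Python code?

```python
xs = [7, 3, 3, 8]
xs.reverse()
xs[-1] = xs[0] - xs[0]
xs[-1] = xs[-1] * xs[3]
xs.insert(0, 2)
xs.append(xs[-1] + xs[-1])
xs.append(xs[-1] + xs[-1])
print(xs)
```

reverse → [8, 3, 3, 7]
xs[-1] = xs[0]-xs[0] = 8-8 = 0 → [8, 3, 3, 0]
xs[-1] = xs[-1]*xs[3] = 0*0 = 0 → [8, 3, 3, 0]
insert 2 at 0 → [2, 8, 3, 3, 0]
append xs[-1]+xs[-1] = 0+0 = 0 → [2, 8, 3, 3, 0, 0]
append xs[-1]+xs[-1] = 0+0 = 0 → [2, 8, 3, 3, 0, 0, 0]

[2, 8, 3, 3, 0, 0, 0]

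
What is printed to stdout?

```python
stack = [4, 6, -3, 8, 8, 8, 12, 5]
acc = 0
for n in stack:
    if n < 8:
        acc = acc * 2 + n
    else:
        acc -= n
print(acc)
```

n=4: <8, acc = 0*2+4 = 4
n=6: <8, acc = 4*2+6 = 14
n=-3: <8, acc = 14*2+(-3) = 25
n=8: not <8, acc = 25-8 = 17
n=8: not <8, acc = 17-8 = 9
n=8: not <8, acc = 9-8 = 1
n=12: not <8, acc = 1-12 = -11
n=5: <8, acc = (-11)*2+5 = -17

-17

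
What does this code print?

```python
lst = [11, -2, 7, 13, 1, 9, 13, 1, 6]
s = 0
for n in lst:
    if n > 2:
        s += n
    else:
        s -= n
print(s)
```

59

n=11: >2, s = 0+11 = 11
n=-2: not >2, s = 11-(-2) = 13
n=7: >2, s = 13+7 = 20
n=13: >2, s = 20+13 = 33
n=1: not >2, s = 33-1 = 32
n=9: >2, s = 32+9 = 41
n=13: >2, s = 41+13 = 54
n=1: not >2, s = 54-1 = 53
n=6: >2, s = 53+6 = 59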